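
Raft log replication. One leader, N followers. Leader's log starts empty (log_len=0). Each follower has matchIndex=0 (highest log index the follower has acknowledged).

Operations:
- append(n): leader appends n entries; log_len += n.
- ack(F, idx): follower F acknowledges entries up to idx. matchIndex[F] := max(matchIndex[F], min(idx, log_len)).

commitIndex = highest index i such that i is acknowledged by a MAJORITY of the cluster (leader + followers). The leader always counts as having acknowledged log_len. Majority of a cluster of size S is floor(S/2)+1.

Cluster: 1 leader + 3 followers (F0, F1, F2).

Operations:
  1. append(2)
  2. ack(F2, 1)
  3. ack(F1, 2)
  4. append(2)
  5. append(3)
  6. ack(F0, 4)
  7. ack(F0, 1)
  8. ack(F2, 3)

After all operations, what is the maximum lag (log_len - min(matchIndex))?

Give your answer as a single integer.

Op 1: append 2 -> log_len=2
Op 2: F2 acks idx 1 -> match: F0=0 F1=0 F2=1; commitIndex=0
Op 3: F1 acks idx 2 -> match: F0=0 F1=2 F2=1; commitIndex=1
Op 4: append 2 -> log_len=4
Op 5: append 3 -> log_len=7
Op 6: F0 acks idx 4 -> match: F0=4 F1=2 F2=1; commitIndex=2
Op 7: F0 acks idx 1 -> match: F0=4 F1=2 F2=1; commitIndex=2
Op 8: F2 acks idx 3 -> match: F0=4 F1=2 F2=3; commitIndex=3

Answer: 5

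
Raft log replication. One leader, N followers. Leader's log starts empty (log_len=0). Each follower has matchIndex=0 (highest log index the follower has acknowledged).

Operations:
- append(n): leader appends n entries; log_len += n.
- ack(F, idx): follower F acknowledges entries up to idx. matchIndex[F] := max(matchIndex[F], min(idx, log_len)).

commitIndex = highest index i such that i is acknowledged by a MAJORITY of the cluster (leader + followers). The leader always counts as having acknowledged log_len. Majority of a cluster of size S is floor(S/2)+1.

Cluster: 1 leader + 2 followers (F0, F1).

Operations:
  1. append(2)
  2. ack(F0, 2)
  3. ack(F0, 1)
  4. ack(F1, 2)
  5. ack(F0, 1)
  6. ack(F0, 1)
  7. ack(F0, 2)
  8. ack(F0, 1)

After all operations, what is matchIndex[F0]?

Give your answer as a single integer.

Answer: 2

Derivation:
Op 1: append 2 -> log_len=2
Op 2: F0 acks idx 2 -> match: F0=2 F1=0; commitIndex=2
Op 3: F0 acks idx 1 -> match: F0=2 F1=0; commitIndex=2
Op 4: F1 acks idx 2 -> match: F0=2 F1=2; commitIndex=2
Op 5: F0 acks idx 1 -> match: F0=2 F1=2; commitIndex=2
Op 6: F0 acks idx 1 -> match: F0=2 F1=2; commitIndex=2
Op 7: F0 acks idx 2 -> match: F0=2 F1=2; commitIndex=2
Op 8: F0 acks idx 1 -> match: F0=2 F1=2; commitIndex=2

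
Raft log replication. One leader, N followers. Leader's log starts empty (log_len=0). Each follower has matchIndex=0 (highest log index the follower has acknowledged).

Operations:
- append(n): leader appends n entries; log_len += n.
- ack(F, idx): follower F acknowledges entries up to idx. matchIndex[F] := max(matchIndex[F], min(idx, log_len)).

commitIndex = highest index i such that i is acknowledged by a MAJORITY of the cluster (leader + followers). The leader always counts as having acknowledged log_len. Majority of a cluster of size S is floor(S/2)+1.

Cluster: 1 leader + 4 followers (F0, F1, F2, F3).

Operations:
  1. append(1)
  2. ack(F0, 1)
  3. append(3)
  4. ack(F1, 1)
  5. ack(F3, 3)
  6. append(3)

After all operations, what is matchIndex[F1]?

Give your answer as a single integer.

Op 1: append 1 -> log_len=1
Op 2: F0 acks idx 1 -> match: F0=1 F1=0 F2=0 F3=0; commitIndex=0
Op 3: append 3 -> log_len=4
Op 4: F1 acks idx 1 -> match: F0=1 F1=1 F2=0 F3=0; commitIndex=1
Op 5: F3 acks idx 3 -> match: F0=1 F1=1 F2=0 F3=3; commitIndex=1
Op 6: append 3 -> log_len=7

Answer: 1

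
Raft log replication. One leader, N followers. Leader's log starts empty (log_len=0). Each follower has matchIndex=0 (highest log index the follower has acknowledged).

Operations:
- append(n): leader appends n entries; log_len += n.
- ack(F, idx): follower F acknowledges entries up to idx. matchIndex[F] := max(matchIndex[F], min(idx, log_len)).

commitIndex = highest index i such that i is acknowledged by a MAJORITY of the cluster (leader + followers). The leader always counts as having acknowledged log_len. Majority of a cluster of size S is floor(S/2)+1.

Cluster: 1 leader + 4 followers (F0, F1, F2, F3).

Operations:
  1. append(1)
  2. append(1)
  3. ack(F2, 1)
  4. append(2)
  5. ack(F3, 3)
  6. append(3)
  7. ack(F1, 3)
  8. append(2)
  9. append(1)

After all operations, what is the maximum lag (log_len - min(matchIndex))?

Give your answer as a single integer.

Op 1: append 1 -> log_len=1
Op 2: append 1 -> log_len=2
Op 3: F2 acks idx 1 -> match: F0=0 F1=0 F2=1 F3=0; commitIndex=0
Op 4: append 2 -> log_len=4
Op 5: F3 acks idx 3 -> match: F0=0 F1=0 F2=1 F3=3; commitIndex=1
Op 6: append 3 -> log_len=7
Op 7: F1 acks idx 3 -> match: F0=0 F1=3 F2=1 F3=3; commitIndex=3
Op 8: append 2 -> log_len=9
Op 9: append 1 -> log_len=10

Answer: 10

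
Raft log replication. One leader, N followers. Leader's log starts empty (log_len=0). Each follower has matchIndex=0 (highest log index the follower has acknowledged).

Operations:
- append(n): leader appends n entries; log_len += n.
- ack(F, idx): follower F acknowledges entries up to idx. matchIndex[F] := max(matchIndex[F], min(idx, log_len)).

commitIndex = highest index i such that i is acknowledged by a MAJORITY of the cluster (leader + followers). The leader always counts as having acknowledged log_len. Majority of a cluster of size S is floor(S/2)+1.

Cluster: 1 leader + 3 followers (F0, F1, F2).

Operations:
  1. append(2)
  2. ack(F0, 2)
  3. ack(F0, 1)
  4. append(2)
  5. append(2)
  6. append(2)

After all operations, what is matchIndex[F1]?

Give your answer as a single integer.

Answer: 0

Derivation:
Op 1: append 2 -> log_len=2
Op 2: F0 acks idx 2 -> match: F0=2 F1=0 F2=0; commitIndex=0
Op 3: F0 acks idx 1 -> match: F0=2 F1=0 F2=0; commitIndex=0
Op 4: append 2 -> log_len=4
Op 5: append 2 -> log_len=6
Op 6: append 2 -> log_len=8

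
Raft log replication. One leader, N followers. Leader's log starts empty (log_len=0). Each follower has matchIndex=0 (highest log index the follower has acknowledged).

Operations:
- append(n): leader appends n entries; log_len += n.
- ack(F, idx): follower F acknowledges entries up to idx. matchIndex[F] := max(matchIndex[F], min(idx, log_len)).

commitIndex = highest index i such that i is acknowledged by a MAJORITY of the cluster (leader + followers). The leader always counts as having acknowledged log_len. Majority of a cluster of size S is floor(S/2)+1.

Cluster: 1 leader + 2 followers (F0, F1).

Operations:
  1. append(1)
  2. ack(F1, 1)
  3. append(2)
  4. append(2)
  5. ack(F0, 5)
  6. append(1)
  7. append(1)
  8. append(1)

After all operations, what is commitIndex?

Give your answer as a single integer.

Answer: 5

Derivation:
Op 1: append 1 -> log_len=1
Op 2: F1 acks idx 1 -> match: F0=0 F1=1; commitIndex=1
Op 3: append 2 -> log_len=3
Op 4: append 2 -> log_len=5
Op 5: F0 acks idx 5 -> match: F0=5 F1=1; commitIndex=5
Op 6: append 1 -> log_len=6
Op 7: append 1 -> log_len=7
Op 8: append 1 -> log_len=8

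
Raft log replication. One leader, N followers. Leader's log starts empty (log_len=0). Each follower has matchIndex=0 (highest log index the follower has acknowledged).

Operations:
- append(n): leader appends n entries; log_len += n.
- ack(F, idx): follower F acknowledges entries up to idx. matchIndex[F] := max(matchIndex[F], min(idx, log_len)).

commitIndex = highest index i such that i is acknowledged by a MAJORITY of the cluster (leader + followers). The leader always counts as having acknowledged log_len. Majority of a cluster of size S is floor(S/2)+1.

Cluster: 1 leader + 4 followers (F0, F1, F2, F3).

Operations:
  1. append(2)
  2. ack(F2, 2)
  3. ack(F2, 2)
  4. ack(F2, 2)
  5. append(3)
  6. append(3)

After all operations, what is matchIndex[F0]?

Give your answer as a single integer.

Answer: 0

Derivation:
Op 1: append 2 -> log_len=2
Op 2: F2 acks idx 2 -> match: F0=0 F1=0 F2=2 F3=0; commitIndex=0
Op 3: F2 acks idx 2 -> match: F0=0 F1=0 F2=2 F3=0; commitIndex=0
Op 4: F2 acks idx 2 -> match: F0=0 F1=0 F2=2 F3=0; commitIndex=0
Op 5: append 3 -> log_len=5
Op 6: append 3 -> log_len=8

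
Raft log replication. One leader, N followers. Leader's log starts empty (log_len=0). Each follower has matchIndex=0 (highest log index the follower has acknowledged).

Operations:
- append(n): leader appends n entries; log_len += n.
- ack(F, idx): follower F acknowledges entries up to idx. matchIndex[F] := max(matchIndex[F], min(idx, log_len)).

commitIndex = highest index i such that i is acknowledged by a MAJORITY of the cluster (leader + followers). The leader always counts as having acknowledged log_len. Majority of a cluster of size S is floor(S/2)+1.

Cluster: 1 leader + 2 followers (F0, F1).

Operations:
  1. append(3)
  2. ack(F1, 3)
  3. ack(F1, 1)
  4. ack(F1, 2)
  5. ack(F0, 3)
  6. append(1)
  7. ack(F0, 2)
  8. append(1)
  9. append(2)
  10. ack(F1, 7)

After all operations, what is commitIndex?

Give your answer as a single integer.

Op 1: append 3 -> log_len=3
Op 2: F1 acks idx 3 -> match: F0=0 F1=3; commitIndex=3
Op 3: F1 acks idx 1 -> match: F0=0 F1=3; commitIndex=3
Op 4: F1 acks idx 2 -> match: F0=0 F1=3; commitIndex=3
Op 5: F0 acks idx 3 -> match: F0=3 F1=3; commitIndex=3
Op 6: append 1 -> log_len=4
Op 7: F0 acks idx 2 -> match: F0=3 F1=3; commitIndex=3
Op 8: append 1 -> log_len=5
Op 9: append 2 -> log_len=7
Op 10: F1 acks idx 7 -> match: F0=3 F1=7; commitIndex=7

Answer: 7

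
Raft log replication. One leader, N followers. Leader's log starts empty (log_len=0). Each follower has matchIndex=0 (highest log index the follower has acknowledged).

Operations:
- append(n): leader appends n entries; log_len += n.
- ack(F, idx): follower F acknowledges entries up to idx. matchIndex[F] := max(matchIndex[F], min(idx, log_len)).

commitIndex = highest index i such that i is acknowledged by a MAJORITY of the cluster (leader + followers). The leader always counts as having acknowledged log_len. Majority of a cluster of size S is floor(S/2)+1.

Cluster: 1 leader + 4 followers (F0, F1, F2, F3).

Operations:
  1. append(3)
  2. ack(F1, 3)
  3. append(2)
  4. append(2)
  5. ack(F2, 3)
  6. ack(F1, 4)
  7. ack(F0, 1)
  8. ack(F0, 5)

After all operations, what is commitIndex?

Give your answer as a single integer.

Answer: 4

Derivation:
Op 1: append 3 -> log_len=3
Op 2: F1 acks idx 3 -> match: F0=0 F1=3 F2=0 F3=0; commitIndex=0
Op 3: append 2 -> log_len=5
Op 4: append 2 -> log_len=7
Op 5: F2 acks idx 3 -> match: F0=0 F1=3 F2=3 F3=0; commitIndex=3
Op 6: F1 acks idx 4 -> match: F0=0 F1=4 F2=3 F3=0; commitIndex=3
Op 7: F0 acks idx 1 -> match: F0=1 F1=4 F2=3 F3=0; commitIndex=3
Op 8: F0 acks idx 5 -> match: F0=5 F1=4 F2=3 F3=0; commitIndex=4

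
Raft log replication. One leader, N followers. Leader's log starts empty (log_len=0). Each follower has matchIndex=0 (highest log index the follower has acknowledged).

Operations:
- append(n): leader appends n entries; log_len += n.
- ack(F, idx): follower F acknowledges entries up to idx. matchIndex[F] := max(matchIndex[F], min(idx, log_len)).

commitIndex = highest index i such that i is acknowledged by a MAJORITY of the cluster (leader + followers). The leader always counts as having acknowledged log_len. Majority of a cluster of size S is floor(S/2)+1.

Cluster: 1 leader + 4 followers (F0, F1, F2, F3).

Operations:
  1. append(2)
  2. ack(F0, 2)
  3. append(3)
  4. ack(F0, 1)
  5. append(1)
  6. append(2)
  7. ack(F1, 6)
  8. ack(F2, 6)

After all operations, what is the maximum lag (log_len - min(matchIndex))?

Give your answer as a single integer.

Answer: 8

Derivation:
Op 1: append 2 -> log_len=2
Op 2: F0 acks idx 2 -> match: F0=2 F1=0 F2=0 F3=0; commitIndex=0
Op 3: append 3 -> log_len=5
Op 4: F0 acks idx 1 -> match: F0=2 F1=0 F2=0 F3=0; commitIndex=0
Op 5: append 1 -> log_len=6
Op 6: append 2 -> log_len=8
Op 7: F1 acks idx 6 -> match: F0=2 F1=6 F2=0 F3=0; commitIndex=2
Op 8: F2 acks idx 6 -> match: F0=2 F1=6 F2=6 F3=0; commitIndex=6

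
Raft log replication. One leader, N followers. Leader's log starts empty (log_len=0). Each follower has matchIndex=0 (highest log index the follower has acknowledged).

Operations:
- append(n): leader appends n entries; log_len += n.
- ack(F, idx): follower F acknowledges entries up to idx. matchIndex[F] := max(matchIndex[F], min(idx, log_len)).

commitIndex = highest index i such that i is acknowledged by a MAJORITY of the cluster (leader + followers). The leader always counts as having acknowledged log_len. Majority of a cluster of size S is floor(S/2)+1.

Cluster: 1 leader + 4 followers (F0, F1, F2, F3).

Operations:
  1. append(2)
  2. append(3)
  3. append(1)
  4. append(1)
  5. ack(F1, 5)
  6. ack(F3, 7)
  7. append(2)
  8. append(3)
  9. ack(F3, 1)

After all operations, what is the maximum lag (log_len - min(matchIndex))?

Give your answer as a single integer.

Op 1: append 2 -> log_len=2
Op 2: append 3 -> log_len=5
Op 3: append 1 -> log_len=6
Op 4: append 1 -> log_len=7
Op 5: F1 acks idx 5 -> match: F0=0 F1=5 F2=0 F3=0; commitIndex=0
Op 6: F3 acks idx 7 -> match: F0=0 F1=5 F2=0 F3=7; commitIndex=5
Op 7: append 2 -> log_len=9
Op 8: append 3 -> log_len=12
Op 9: F3 acks idx 1 -> match: F0=0 F1=5 F2=0 F3=7; commitIndex=5

Answer: 12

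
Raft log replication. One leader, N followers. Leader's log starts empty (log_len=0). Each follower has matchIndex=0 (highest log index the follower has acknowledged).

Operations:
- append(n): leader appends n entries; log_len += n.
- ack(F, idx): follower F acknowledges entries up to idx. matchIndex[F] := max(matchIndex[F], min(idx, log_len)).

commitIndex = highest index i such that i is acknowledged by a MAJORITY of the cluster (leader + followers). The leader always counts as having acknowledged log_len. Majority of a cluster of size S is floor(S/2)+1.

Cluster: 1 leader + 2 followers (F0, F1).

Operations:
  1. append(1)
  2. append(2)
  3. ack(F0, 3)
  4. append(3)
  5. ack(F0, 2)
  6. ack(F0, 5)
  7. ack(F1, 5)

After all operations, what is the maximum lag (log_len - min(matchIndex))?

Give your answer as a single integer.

Answer: 1

Derivation:
Op 1: append 1 -> log_len=1
Op 2: append 2 -> log_len=3
Op 3: F0 acks idx 3 -> match: F0=3 F1=0; commitIndex=3
Op 4: append 3 -> log_len=6
Op 5: F0 acks idx 2 -> match: F0=3 F1=0; commitIndex=3
Op 6: F0 acks idx 5 -> match: F0=5 F1=0; commitIndex=5
Op 7: F1 acks idx 5 -> match: F0=5 F1=5; commitIndex=5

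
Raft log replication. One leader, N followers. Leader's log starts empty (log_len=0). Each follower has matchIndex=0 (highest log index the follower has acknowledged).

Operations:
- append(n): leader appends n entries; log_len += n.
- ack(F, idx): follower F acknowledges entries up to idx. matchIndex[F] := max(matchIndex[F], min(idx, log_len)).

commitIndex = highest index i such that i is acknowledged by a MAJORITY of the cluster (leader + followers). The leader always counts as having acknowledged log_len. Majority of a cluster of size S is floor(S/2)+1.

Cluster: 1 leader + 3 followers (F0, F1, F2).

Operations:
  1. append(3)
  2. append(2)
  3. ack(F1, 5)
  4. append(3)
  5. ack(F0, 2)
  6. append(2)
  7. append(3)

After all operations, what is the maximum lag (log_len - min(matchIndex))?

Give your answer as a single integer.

Op 1: append 3 -> log_len=3
Op 2: append 2 -> log_len=5
Op 3: F1 acks idx 5 -> match: F0=0 F1=5 F2=0; commitIndex=0
Op 4: append 3 -> log_len=8
Op 5: F0 acks idx 2 -> match: F0=2 F1=5 F2=0; commitIndex=2
Op 6: append 2 -> log_len=10
Op 7: append 3 -> log_len=13

Answer: 13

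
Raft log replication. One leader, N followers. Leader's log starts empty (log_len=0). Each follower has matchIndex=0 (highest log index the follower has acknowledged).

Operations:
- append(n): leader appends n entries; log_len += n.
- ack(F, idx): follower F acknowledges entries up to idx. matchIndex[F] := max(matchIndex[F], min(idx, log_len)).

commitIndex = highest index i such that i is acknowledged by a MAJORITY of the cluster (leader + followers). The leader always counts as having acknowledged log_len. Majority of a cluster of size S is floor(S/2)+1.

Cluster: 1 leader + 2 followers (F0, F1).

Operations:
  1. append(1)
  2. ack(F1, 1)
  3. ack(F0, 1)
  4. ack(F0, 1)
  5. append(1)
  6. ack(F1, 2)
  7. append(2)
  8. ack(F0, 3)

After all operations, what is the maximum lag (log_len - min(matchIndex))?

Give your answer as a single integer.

Answer: 2

Derivation:
Op 1: append 1 -> log_len=1
Op 2: F1 acks idx 1 -> match: F0=0 F1=1; commitIndex=1
Op 3: F0 acks idx 1 -> match: F0=1 F1=1; commitIndex=1
Op 4: F0 acks idx 1 -> match: F0=1 F1=1; commitIndex=1
Op 5: append 1 -> log_len=2
Op 6: F1 acks idx 2 -> match: F0=1 F1=2; commitIndex=2
Op 7: append 2 -> log_len=4
Op 8: F0 acks idx 3 -> match: F0=3 F1=2; commitIndex=3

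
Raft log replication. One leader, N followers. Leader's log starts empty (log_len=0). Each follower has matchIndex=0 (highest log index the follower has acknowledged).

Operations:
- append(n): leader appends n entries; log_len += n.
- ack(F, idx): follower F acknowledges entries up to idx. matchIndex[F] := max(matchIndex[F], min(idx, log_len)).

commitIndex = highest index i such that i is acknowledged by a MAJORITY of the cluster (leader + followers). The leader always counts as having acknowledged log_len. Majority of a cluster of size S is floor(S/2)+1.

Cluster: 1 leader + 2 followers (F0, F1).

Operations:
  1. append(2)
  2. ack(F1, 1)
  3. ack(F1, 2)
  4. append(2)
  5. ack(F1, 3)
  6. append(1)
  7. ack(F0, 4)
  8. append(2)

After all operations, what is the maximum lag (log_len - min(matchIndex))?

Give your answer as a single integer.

Op 1: append 2 -> log_len=2
Op 2: F1 acks idx 1 -> match: F0=0 F1=1; commitIndex=1
Op 3: F1 acks idx 2 -> match: F0=0 F1=2; commitIndex=2
Op 4: append 2 -> log_len=4
Op 5: F1 acks idx 3 -> match: F0=0 F1=3; commitIndex=3
Op 6: append 1 -> log_len=5
Op 7: F0 acks idx 4 -> match: F0=4 F1=3; commitIndex=4
Op 8: append 2 -> log_len=7

Answer: 4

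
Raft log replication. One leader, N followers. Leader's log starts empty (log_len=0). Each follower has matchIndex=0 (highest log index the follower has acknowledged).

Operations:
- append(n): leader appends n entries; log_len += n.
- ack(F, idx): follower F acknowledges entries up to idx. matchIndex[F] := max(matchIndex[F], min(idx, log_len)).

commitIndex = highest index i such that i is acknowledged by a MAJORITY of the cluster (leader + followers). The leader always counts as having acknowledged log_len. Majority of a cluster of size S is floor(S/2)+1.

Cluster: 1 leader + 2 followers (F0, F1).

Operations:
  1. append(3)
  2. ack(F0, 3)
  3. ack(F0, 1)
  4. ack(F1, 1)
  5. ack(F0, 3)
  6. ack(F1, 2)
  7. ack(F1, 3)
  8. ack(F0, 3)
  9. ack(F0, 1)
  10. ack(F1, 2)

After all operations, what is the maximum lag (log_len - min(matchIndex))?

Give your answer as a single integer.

Answer: 0

Derivation:
Op 1: append 3 -> log_len=3
Op 2: F0 acks idx 3 -> match: F0=3 F1=0; commitIndex=3
Op 3: F0 acks idx 1 -> match: F0=3 F1=0; commitIndex=3
Op 4: F1 acks idx 1 -> match: F0=3 F1=1; commitIndex=3
Op 5: F0 acks idx 3 -> match: F0=3 F1=1; commitIndex=3
Op 6: F1 acks idx 2 -> match: F0=3 F1=2; commitIndex=3
Op 7: F1 acks idx 3 -> match: F0=3 F1=3; commitIndex=3
Op 8: F0 acks idx 3 -> match: F0=3 F1=3; commitIndex=3
Op 9: F0 acks idx 1 -> match: F0=3 F1=3; commitIndex=3
Op 10: F1 acks idx 2 -> match: F0=3 F1=3; commitIndex=3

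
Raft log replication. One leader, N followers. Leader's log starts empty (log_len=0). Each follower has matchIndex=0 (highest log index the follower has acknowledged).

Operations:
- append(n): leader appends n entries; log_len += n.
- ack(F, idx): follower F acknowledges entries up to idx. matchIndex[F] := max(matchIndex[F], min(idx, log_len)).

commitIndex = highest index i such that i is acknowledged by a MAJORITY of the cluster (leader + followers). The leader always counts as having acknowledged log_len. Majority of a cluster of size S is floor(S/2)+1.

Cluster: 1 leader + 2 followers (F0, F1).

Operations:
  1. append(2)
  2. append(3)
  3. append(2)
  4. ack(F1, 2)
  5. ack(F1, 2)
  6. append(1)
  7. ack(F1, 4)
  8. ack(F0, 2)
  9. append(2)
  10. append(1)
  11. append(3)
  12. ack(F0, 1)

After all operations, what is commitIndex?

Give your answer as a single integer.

Answer: 4

Derivation:
Op 1: append 2 -> log_len=2
Op 2: append 3 -> log_len=5
Op 3: append 2 -> log_len=7
Op 4: F1 acks idx 2 -> match: F0=0 F1=2; commitIndex=2
Op 5: F1 acks idx 2 -> match: F0=0 F1=2; commitIndex=2
Op 6: append 1 -> log_len=8
Op 7: F1 acks idx 4 -> match: F0=0 F1=4; commitIndex=4
Op 8: F0 acks idx 2 -> match: F0=2 F1=4; commitIndex=4
Op 9: append 2 -> log_len=10
Op 10: append 1 -> log_len=11
Op 11: append 3 -> log_len=14
Op 12: F0 acks idx 1 -> match: F0=2 F1=4; commitIndex=4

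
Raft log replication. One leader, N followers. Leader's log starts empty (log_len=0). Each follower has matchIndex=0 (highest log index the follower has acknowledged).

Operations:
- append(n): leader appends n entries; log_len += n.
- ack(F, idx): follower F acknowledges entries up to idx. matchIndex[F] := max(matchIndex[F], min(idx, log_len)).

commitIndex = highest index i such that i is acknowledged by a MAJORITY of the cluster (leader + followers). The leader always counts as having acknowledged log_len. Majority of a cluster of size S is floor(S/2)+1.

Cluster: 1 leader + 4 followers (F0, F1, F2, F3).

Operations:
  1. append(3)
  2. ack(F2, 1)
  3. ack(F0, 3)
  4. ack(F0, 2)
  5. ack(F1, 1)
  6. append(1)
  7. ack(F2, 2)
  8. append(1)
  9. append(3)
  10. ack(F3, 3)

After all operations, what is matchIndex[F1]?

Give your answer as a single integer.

Op 1: append 3 -> log_len=3
Op 2: F2 acks idx 1 -> match: F0=0 F1=0 F2=1 F3=0; commitIndex=0
Op 3: F0 acks idx 3 -> match: F0=3 F1=0 F2=1 F3=0; commitIndex=1
Op 4: F0 acks idx 2 -> match: F0=3 F1=0 F2=1 F3=0; commitIndex=1
Op 5: F1 acks idx 1 -> match: F0=3 F1=1 F2=1 F3=0; commitIndex=1
Op 6: append 1 -> log_len=4
Op 7: F2 acks idx 2 -> match: F0=3 F1=1 F2=2 F3=0; commitIndex=2
Op 8: append 1 -> log_len=5
Op 9: append 3 -> log_len=8
Op 10: F3 acks idx 3 -> match: F0=3 F1=1 F2=2 F3=3; commitIndex=3

Answer: 1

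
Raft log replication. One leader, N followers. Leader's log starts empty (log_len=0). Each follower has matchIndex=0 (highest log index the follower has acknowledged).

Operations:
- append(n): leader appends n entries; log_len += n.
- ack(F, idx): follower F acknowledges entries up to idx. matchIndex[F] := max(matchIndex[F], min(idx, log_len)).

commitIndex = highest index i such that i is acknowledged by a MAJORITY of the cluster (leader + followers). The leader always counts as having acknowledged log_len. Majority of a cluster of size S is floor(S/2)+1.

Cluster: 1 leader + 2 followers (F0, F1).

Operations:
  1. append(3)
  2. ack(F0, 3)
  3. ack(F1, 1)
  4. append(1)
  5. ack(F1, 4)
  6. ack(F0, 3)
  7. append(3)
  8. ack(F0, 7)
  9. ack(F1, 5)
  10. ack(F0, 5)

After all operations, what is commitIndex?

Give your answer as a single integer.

Op 1: append 3 -> log_len=3
Op 2: F0 acks idx 3 -> match: F0=3 F1=0; commitIndex=3
Op 3: F1 acks idx 1 -> match: F0=3 F1=1; commitIndex=3
Op 4: append 1 -> log_len=4
Op 5: F1 acks idx 4 -> match: F0=3 F1=4; commitIndex=4
Op 6: F0 acks idx 3 -> match: F0=3 F1=4; commitIndex=4
Op 7: append 3 -> log_len=7
Op 8: F0 acks idx 7 -> match: F0=7 F1=4; commitIndex=7
Op 9: F1 acks idx 5 -> match: F0=7 F1=5; commitIndex=7
Op 10: F0 acks idx 5 -> match: F0=7 F1=5; commitIndex=7

Answer: 7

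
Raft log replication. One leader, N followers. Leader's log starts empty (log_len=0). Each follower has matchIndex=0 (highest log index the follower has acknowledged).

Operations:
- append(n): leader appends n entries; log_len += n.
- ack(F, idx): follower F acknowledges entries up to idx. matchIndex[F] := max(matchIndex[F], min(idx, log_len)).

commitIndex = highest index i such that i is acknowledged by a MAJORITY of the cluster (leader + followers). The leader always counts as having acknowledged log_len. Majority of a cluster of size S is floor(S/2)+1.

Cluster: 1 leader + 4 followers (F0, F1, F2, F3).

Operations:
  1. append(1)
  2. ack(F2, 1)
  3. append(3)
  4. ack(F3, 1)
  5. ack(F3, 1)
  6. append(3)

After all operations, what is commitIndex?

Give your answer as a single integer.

Op 1: append 1 -> log_len=1
Op 2: F2 acks idx 1 -> match: F0=0 F1=0 F2=1 F3=0; commitIndex=0
Op 3: append 3 -> log_len=4
Op 4: F3 acks idx 1 -> match: F0=0 F1=0 F2=1 F3=1; commitIndex=1
Op 5: F3 acks idx 1 -> match: F0=0 F1=0 F2=1 F3=1; commitIndex=1
Op 6: append 3 -> log_len=7

Answer: 1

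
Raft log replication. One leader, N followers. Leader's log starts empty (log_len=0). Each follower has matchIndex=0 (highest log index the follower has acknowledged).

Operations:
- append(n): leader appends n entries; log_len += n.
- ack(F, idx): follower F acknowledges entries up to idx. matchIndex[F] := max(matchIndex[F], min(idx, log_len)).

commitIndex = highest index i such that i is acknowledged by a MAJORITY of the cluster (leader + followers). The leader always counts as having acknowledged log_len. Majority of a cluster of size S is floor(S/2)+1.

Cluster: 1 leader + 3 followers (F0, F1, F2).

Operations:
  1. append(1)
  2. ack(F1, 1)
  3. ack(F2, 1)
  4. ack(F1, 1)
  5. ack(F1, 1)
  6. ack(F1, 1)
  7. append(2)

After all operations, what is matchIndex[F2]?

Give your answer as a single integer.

Op 1: append 1 -> log_len=1
Op 2: F1 acks idx 1 -> match: F0=0 F1=1 F2=0; commitIndex=0
Op 3: F2 acks idx 1 -> match: F0=0 F1=1 F2=1; commitIndex=1
Op 4: F1 acks idx 1 -> match: F0=0 F1=1 F2=1; commitIndex=1
Op 5: F1 acks idx 1 -> match: F0=0 F1=1 F2=1; commitIndex=1
Op 6: F1 acks idx 1 -> match: F0=0 F1=1 F2=1; commitIndex=1
Op 7: append 2 -> log_len=3

Answer: 1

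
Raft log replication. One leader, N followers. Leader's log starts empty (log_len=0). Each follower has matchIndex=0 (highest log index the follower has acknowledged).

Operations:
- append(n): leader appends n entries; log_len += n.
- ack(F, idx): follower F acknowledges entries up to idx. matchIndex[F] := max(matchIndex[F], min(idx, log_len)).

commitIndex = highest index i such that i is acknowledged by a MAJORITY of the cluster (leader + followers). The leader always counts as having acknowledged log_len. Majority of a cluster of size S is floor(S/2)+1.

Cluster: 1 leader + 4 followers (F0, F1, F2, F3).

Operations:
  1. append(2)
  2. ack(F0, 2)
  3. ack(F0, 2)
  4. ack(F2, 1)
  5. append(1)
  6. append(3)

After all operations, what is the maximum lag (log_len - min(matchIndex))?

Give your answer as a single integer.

Answer: 6

Derivation:
Op 1: append 2 -> log_len=2
Op 2: F0 acks idx 2 -> match: F0=2 F1=0 F2=0 F3=0; commitIndex=0
Op 3: F0 acks idx 2 -> match: F0=2 F1=0 F2=0 F3=0; commitIndex=0
Op 4: F2 acks idx 1 -> match: F0=2 F1=0 F2=1 F3=0; commitIndex=1
Op 5: append 1 -> log_len=3
Op 6: append 3 -> log_len=6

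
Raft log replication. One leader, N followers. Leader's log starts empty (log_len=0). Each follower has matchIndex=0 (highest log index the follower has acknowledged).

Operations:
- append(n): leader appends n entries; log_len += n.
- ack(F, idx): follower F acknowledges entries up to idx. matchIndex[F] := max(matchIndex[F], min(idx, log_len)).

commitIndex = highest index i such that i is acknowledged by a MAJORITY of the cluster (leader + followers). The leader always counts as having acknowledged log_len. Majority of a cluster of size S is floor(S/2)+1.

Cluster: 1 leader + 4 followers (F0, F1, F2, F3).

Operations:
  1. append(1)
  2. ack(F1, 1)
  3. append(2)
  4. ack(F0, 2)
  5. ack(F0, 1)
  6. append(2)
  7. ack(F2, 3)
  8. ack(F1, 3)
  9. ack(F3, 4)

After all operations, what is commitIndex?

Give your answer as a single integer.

Op 1: append 1 -> log_len=1
Op 2: F1 acks idx 1 -> match: F0=0 F1=1 F2=0 F3=0; commitIndex=0
Op 3: append 2 -> log_len=3
Op 4: F0 acks idx 2 -> match: F0=2 F1=1 F2=0 F3=0; commitIndex=1
Op 5: F0 acks idx 1 -> match: F0=2 F1=1 F2=0 F3=0; commitIndex=1
Op 6: append 2 -> log_len=5
Op 7: F2 acks idx 3 -> match: F0=2 F1=1 F2=3 F3=0; commitIndex=2
Op 8: F1 acks idx 3 -> match: F0=2 F1=3 F2=3 F3=0; commitIndex=3
Op 9: F3 acks idx 4 -> match: F0=2 F1=3 F2=3 F3=4; commitIndex=3

Answer: 3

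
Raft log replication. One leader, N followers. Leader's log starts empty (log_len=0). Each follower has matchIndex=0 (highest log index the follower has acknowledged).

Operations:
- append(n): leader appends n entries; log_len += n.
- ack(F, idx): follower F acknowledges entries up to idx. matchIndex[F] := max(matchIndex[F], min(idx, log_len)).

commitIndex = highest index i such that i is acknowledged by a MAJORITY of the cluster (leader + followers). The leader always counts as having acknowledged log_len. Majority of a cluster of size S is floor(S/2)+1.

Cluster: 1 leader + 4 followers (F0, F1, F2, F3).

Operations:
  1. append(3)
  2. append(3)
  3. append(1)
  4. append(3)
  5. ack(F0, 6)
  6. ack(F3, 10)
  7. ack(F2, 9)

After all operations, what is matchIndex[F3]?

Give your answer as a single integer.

Answer: 10

Derivation:
Op 1: append 3 -> log_len=3
Op 2: append 3 -> log_len=6
Op 3: append 1 -> log_len=7
Op 4: append 3 -> log_len=10
Op 5: F0 acks idx 6 -> match: F0=6 F1=0 F2=0 F3=0; commitIndex=0
Op 6: F3 acks idx 10 -> match: F0=6 F1=0 F2=0 F3=10; commitIndex=6
Op 7: F2 acks idx 9 -> match: F0=6 F1=0 F2=9 F3=10; commitIndex=9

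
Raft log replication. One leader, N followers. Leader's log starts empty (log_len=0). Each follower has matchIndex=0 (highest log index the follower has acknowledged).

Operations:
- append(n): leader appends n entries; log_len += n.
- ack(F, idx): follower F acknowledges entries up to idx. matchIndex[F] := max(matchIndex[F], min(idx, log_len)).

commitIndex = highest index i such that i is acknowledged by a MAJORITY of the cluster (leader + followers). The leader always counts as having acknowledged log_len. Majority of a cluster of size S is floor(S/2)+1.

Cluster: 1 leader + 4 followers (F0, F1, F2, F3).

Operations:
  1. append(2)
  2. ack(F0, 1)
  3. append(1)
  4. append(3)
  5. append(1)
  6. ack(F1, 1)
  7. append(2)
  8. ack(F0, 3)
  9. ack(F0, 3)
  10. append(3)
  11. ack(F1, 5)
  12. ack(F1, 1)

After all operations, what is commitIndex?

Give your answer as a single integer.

Op 1: append 2 -> log_len=2
Op 2: F0 acks idx 1 -> match: F0=1 F1=0 F2=0 F3=0; commitIndex=0
Op 3: append 1 -> log_len=3
Op 4: append 3 -> log_len=6
Op 5: append 1 -> log_len=7
Op 6: F1 acks idx 1 -> match: F0=1 F1=1 F2=0 F3=0; commitIndex=1
Op 7: append 2 -> log_len=9
Op 8: F0 acks idx 3 -> match: F0=3 F1=1 F2=0 F3=0; commitIndex=1
Op 9: F0 acks idx 3 -> match: F0=3 F1=1 F2=0 F3=0; commitIndex=1
Op 10: append 3 -> log_len=12
Op 11: F1 acks idx 5 -> match: F0=3 F1=5 F2=0 F3=0; commitIndex=3
Op 12: F1 acks idx 1 -> match: F0=3 F1=5 F2=0 F3=0; commitIndex=3

Answer: 3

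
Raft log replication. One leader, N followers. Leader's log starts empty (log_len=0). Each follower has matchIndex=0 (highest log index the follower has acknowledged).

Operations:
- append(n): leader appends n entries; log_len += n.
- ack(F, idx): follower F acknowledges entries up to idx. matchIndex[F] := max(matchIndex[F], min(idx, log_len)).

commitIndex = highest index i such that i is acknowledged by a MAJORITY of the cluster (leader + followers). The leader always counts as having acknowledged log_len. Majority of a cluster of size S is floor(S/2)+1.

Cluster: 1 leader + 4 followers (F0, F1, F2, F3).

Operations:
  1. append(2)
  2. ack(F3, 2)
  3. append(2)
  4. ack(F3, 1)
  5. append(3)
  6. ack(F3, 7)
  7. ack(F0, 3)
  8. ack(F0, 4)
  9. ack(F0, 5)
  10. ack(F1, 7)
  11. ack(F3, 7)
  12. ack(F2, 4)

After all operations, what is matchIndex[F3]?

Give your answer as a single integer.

Op 1: append 2 -> log_len=2
Op 2: F3 acks idx 2 -> match: F0=0 F1=0 F2=0 F3=2; commitIndex=0
Op 3: append 2 -> log_len=4
Op 4: F3 acks idx 1 -> match: F0=0 F1=0 F2=0 F3=2; commitIndex=0
Op 5: append 3 -> log_len=7
Op 6: F3 acks idx 7 -> match: F0=0 F1=0 F2=0 F3=7; commitIndex=0
Op 7: F0 acks idx 3 -> match: F0=3 F1=0 F2=0 F3=7; commitIndex=3
Op 8: F0 acks idx 4 -> match: F0=4 F1=0 F2=0 F3=7; commitIndex=4
Op 9: F0 acks idx 5 -> match: F0=5 F1=0 F2=0 F3=7; commitIndex=5
Op 10: F1 acks idx 7 -> match: F0=5 F1=7 F2=0 F3=7; commitIndex=7
Op 11: F3 acks idx 7 -> match: F0=5 F1=7 F2=0 F3=7; commitIndex=7
Op 12: F2 acks idx 4 -> match: F0=5 F1=7 F2=4 F3=7; commitIndex=7

Answer: 7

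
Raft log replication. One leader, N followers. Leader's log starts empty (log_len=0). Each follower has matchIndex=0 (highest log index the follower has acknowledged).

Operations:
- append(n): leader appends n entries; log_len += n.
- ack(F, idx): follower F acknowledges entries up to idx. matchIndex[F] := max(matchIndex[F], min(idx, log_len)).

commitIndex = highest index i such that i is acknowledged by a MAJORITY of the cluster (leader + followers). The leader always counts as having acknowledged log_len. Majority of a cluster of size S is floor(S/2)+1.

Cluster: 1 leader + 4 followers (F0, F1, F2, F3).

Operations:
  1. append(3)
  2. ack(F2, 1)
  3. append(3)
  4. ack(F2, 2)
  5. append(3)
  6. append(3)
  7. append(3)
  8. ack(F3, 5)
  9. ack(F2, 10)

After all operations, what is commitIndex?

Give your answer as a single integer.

Op 1: append 3 -> log_len=3
Op 2: F2 acks idx 1 -> match: F0=0 F1=0 F2=1 F3=0; commitIndex=0
Op 3: append 3 -> log_len=6
Op 4: F2 acks idx 2 -> match: F0=0 F1=0 F2=2 F3=0; commitIndex=0
Op 5: append 3 -> log_len=9
Op 6: append 3 -> log_len=12
Op 7: append 3 -> log_len=15
Op 8: F3 acks idx 5 -> match: F0=0 F1=0 F2=2 F3=5; commitIndex=2
Op 9: F2 acks idx 10 -> match: F0=0 F1=0 F2=10 F3=5; commitIndex=5

Answer: 5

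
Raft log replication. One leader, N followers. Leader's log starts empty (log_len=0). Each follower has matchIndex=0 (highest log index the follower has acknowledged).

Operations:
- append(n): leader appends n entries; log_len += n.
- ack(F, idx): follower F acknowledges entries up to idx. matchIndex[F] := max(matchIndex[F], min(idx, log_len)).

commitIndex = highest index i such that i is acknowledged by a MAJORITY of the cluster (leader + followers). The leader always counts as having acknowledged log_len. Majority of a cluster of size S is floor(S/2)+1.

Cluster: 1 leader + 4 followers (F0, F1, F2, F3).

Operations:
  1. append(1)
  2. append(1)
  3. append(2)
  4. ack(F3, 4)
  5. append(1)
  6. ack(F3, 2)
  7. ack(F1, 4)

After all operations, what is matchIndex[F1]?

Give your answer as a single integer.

Answer: 4

Derivation:
Op 1: append 1 -> log_len=1
Op 2: append 1 -> log_len=2
Op 3: append 2 -> log_len=4
Op 4: F3 acks idx 4 -> match: F0=0 F1=0 F2=0 F3=4; commitIndex=0
Op 5: append 1 -> log_len=5
Op 6: F3 acks idx 2 -> match: F0=0 F1=0 F2=0 F3=4; commitIndex=0
Op 7: F1 acks idx 4 -> match: F0=0 F1=4 F2=0 F3=4; commitIndex=4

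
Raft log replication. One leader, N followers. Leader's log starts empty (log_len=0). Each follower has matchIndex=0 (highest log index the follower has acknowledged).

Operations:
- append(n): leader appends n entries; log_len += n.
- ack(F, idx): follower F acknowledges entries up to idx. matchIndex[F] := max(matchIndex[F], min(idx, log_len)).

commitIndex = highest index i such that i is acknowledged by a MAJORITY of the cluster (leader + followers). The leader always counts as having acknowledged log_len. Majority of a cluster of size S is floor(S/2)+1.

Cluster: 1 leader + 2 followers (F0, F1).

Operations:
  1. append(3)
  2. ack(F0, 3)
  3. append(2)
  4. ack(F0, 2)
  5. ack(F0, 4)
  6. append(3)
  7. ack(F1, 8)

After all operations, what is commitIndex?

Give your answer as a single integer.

Op 1: append 3 -> log_len=3
Op 2: F0 acks idx 3 -> match: F0=3 F1=0; commitIndex=3
Op 3: append 2 -> log_len=5
Op 4: F0 acks idx 2 -> match: F0=3 F1=0; commitIndex=3
Op 5: F0 acks idx 4 -> match: F0=4 F1=0; commitIndex=4
Op 6: append 3 -> log_len=8
Op 7: F1 acks idx 8 -> match: F0=4 F1=8; commitIndex=8

Answer: 8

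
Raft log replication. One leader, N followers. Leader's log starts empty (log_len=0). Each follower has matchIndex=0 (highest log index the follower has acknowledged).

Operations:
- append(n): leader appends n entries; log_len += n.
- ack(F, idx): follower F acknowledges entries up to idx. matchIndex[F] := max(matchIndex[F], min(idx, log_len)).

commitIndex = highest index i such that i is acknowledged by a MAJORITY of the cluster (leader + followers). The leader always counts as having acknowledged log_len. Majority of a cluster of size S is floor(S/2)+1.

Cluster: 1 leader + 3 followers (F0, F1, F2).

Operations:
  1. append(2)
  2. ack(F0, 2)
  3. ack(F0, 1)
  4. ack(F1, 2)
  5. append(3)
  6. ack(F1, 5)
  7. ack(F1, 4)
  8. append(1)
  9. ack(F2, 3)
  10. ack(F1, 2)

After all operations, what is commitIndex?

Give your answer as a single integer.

Op 1: append 2 -> log_len=2
Op 2: F0 acks idx 2 -> match: F0=2 F1=0 F2=0; commitIndex=0
Op 3: F0 acks idx 1 -> match: F0=2 F1=0 F2=0; commitIndex=0
Op 4: F1 acks idx 2 -> match: F0=2 F1=2 F2=0; commitIndex=2
Op 5: append 3 -> log_len=5
Op 6: F1 acks idx 5 -> match: F0=2 F1=5 F2=0; commitIndex=2
Op 7: F1 acks idx 4 -> match: F0=2 F1=5 F2=0; commitIndex=2
Op 8: append 1 -> log_len=6
Op 9: F2 acks idx 3 -> match: F0=2 F1=5 F2=3; commitIndex=3
Op 10: F1 acks idx 2 -> match: F0=2 F1=5 F2=3; commitIndex=3

Answer: 3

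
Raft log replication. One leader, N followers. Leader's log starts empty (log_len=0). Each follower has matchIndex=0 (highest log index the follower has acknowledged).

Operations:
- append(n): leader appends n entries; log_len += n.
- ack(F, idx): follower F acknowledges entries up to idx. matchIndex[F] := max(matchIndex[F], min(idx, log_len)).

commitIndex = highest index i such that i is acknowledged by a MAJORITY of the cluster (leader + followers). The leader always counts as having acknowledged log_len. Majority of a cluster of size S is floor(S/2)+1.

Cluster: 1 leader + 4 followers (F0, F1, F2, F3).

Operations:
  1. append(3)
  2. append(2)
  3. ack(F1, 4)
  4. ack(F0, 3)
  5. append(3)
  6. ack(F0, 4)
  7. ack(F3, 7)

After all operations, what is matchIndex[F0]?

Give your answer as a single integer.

Op 1: append 3 -> log_len=3
Op 2: append 2 -> log_len=5
Op 3: F1 acks idx 4 -> match: F0=0 F1=4 F2=0 F3=0; commitIndex=0
Op 4: F0 acks idx 3 -> match: F0=3 F1=4 F2=0 F3=0; commitIndex=3
Op 5: append 3 -> log_len=8
Op 6: F0 acks idx 4 -> match: F0=4 F1=4 F2=0 F3=0; commitIndex=4
Op 7: F3 acks idx 7 -> match: F0=4 F1=4 F2=0 F3=7; commitIndex=4

Answer: 4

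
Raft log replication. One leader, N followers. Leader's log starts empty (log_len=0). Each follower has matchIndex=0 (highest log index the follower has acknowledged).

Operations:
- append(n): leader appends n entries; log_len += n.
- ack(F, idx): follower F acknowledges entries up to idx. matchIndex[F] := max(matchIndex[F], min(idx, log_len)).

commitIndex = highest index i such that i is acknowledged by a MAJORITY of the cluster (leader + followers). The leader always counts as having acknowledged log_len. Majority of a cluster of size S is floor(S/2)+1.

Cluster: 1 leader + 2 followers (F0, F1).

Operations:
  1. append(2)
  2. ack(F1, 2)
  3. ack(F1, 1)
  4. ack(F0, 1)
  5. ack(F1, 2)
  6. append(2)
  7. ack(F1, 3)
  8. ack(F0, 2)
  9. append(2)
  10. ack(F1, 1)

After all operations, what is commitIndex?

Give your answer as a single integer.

Answer: 3

Derivation:
Op 1: append 2 -> log_len=2
Op 2: F1 acks idx 2 -> match: F0=0 F1=2; commitIndex=2
Op 3: F1 acks idx 1 -> match: F0=0 F1=2; commitIndex=2
Op 4: F0 acks idx 1 -> match: F0=1 F1=2; commitIndex=2
Op 5: F1 acks idx 2 -> match: F0=1 F1=2; commitIndex=2
Op 6: append 2 -> log_len=4
Op 7: F1 acks idx 3 -> match: F0=1 F1=3; commitIndex=3
Op 8: F0 acks idx 2 -> match: F0=2 F1=3; commitIndex=3
Op 9: append 2 -> log_len=6
Op 10: F1 acks idx 1 -> match: F0=2 F1=3; commitIndex=3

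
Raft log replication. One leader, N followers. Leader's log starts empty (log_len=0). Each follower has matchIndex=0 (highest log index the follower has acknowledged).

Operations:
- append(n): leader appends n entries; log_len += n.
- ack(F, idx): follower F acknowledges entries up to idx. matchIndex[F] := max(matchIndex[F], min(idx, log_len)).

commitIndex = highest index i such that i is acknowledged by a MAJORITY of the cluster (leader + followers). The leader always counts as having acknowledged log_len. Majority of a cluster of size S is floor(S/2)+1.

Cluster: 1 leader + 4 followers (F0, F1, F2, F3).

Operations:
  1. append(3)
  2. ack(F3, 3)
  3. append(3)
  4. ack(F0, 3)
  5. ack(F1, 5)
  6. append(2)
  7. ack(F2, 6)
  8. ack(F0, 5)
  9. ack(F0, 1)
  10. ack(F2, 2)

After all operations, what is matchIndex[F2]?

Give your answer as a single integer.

Op 1: append 3 -> log_len=3
Op 2: F3 acks idx 3 -> match: F0=0 F1=0 F2=0 F3=3; commitIndex=0
Op 3: append 3 -> log_len=6
Op 4: F0 acks idx 3 -> match: F0=3 F1=0 F2=0 F3=3; commitIndex=3
Op 5: F1 acks idx 5 -> match: F0=3 F1=5 F2=0 F3=3; commitIndex=3
Op 6: append 2 -> log_len=8
Op 7: F2 acks idx 6 -> match: F0=3 F1=5 F2=6 F3=3; commitIndex=5
Op 8: F0 acks idx 5 -> match: F0=5 F1=5 F2=6 F3=3; commitIndex=5
Op 9: F0 acks idx 1 -> match: F0=5 F1=5 F2=6 F3=3; commitIndex=5
Op 10: F2 acks idx 2 -> match: F0=5 F1=5 F2=6 F3=3; commitIndex=5

Answer: 6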